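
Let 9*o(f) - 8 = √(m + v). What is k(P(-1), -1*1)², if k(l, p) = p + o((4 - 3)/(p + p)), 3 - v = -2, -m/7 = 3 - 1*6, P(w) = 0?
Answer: (1 - √26)²/81 ≈ 0.20743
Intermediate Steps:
m = 21 (m = -7*(3 - 1*6) = -7*(3 - 6) = -7*(-3) = 21)
v = 5 (v = 3 - 1*(-2) = 3 + 2 = 5)
o(f) = 8/9 + √26/9 (o(f) = 8/9 + √(21 + 5)/9 = 8/9 + √26/9)
k(l, p) = 8/9 + p + √26/9 (k(l, p) = p + (8/9 + √26/9) = 8/9 + p + √26/9)
k(P(-1), -1*1)² = (8/9 - 1*1 + √26/9)² = (8/9 - 1 + √26/9)² = (-⅑ + √26/9)²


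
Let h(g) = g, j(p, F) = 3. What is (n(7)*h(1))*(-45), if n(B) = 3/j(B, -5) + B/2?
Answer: -405/2 ≈ -202.50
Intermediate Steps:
n(B) = 1 + B/2 (n(B) = 3/3 + B/2 = 3*(1/3) + B*(1/2) = 1 + B/2)
(n(7)*h(1))*(-45) = ((1 + (1/2)*7)*1)*(-45) = ((1 + 7/2)*1)*(-45) = ((9/2)*1)*(-45) = (9/2)*(-45) = -405/2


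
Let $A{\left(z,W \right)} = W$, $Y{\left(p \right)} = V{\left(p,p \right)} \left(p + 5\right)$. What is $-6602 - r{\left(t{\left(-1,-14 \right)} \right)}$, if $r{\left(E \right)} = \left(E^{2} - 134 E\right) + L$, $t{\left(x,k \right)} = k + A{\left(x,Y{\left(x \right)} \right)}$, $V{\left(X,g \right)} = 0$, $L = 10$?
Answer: $-8684$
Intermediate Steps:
$Y{\left(p \right)} = 0$ ($Y{\left(p \right)} = 0 \left(p + 5\right) = 0 \left(5 + p\right) = 0$)
$t{\left(x,k \right)} = k$ ($t{\left(x,k \right)} = k + 0 = k$)
$r{\left(E \right)} = 10 + E^{2} - 134 E$ ($r{\left(E \right)} = \left(E^{2} - 134 E\right) + 10 = 10 + E^{2} - 134 E$)
$-6602 - r{\left(t{\left(-1,-14 \right)} \right)} = -6602 - \left(10 + \left(-14\right)^{2} - -1876\right) = -6602 - \left(10 + 196 + 1876\right) = -6602 - 2082 = -8684$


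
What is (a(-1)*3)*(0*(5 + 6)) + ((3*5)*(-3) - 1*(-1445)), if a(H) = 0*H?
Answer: 1400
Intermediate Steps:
a(H) = 0
(a(-1)*3)*(0*(5 + 6)) + ((3*5)*(-3) - 1*(-1445)) = (0*3)*(0*(5 + 6)) + ((3*5)*(-3) - 1*(-1445)) = 0*(0*11) + (15*(-3) + 1445) = 0*0 + (-45 + 1445) = 0 + 1400 = 1400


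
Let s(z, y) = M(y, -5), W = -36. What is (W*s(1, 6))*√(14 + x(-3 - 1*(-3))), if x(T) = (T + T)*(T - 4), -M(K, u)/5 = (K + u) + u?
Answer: -720*√14 ≈ -2694.0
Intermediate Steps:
M(K, u) = -10*u - 5*K (M(K, u) = -5*((K + u) + u) = -5*(K + 2*u) = -10*u - 5*K)
s(z, y) = 50 - 5*y (s(z, y) = -10*(-5) - 5*y = 50 - 5*y)
x(T) = 2*T*(-4 + T) (x(T) = (2*T)*(-4 + T) = 2*T*(-4 + T))
(W*s(1, 6))*√(14 + x(-3 - 1*(-3))) = (-36*(50 - 5*6))*√(14 + 2*(-3 - 1*(-3))*(-4 + (-3 - 1*(-3)))) = (-36*(50 - 30))*√(14 + 2*(-3 + 3)*(-4 + (-3 + 3))) = (-36*20)*√(14 + 2*0*(-4 + 0)) = -720*√(14 + 2*0*(-4)) = -720*√(14 + 0) = -720*√14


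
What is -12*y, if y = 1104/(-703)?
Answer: 13248/703 ≈ 18.845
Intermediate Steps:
y = -1104/703 (y = 1104*(-1/703) = -1104/703 ≈ -1.5704)
-12*y = -12*(-1104/703) = 13248/703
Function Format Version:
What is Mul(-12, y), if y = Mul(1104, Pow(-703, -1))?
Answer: Rational(13248, 703) ≈ 18.845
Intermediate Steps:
y = Rational(-1104, 703) (y = Mul(1104, Rational(-1, 703)) = Rational(-1104, 703) ≈ -1.5704)
Mul(-12, y) = Mul(-12, Rational(-1104, 703)) = Rational(13248, 703)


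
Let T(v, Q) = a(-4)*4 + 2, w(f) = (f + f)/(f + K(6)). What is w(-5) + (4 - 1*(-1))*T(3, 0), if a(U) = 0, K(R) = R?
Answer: 0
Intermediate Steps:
w(f) = 2*f/(6 + f) (w(f) = (f + f)/(f + 6) = (2*f)/(6 + f) = 2*f/(6 + f))
T(v, Q) = 2 (T(v, Q) = 0*4 + 2 = 0 + 2 = 2)
w(-5) + (4 - 1*(-1))*T(3, 0) = 2*(-5)/(6 - 5) + (4 - 1*(-1))*2 = 2*(-5)/1 + (4 + 1)*2 = 2*(-5)*1 + 5*2 = -10 + 10 = 0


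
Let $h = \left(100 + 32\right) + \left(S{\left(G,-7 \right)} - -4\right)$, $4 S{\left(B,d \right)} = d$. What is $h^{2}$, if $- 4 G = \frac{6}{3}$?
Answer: $\frac{288369}{16} \approx 18023.0$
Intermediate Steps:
$G = - \frac{1}{2}$ ($G = - \frac{6 \cdot \frac{1}{3}}{4} = \left(- \frac{1}{4}\right) 2 = - \frac{1}{2} \approx -0.5$)
$S{\left(B,d \right)} = \frac{d}{4}$
$h = \frac{537}{4}$ ($h = \left(100 + 32\right) + \left(\frac{1}{4} \left(-7\right) - -4\right) = 132 + \left(- \frac{7}{4} + 4\right) = 132 + \frac{9}{4} = \frac{537}{4} \approx 134.25$)
$h^{2} = \left(\frac{537}{4}\right)^{2} = \frac{288369}{16}$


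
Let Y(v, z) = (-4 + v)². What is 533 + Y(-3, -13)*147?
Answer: 7736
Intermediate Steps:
533 + Y(-3, -13)*147 = 533 + (-4 - 3)²*147 = 533 + (-7)²*147 = 533 + 49*147 = 533 + 7203 = 7736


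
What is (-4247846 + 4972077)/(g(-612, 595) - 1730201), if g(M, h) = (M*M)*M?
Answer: -724231/230951129 ≈ -0.0031359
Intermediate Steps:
g(M, h) = M³ (g(M, h) = M²*M = M³)
(-4247846 + 4972077)/(g(-612, 595) - 1730201) = (-4247846 + 4972077)/((-612)³ - 1730201) = 724231/(-229220928 - 1730201) = 724231/(-230951129) = 724231*(-1/230951129) = -724231/230951129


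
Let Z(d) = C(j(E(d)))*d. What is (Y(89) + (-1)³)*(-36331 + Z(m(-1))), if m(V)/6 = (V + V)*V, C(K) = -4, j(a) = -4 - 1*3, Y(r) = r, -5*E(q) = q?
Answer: -3201352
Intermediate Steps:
E(q) = -q/5
j(a) = -7 (j(a) = -4 - 3 = -7)
m(V) = 12*V² (m(V) = 6*((V + V)*V) = 6*((2*V)*V) = 6*(2*V²) = 12*V²)
Z(d) = -4*d
(Y(89) + (-1)³)*(-36331 + Z(m(-1))) = (89 + (-1)³)*(-36331 - 48*(-1)²) = (89 - 1)*(-36331 - 48) = 88*(-36331 - 4*12) = 88*(-36331 - 48) = 88*(-36379) = -3201352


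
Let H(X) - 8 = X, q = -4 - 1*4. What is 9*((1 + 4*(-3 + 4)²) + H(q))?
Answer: 45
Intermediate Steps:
q = -8 (q = -4 - 4 = -8)
H(X) = 8 + X
9*((1 + 4*(-3 + 4)²) + H(q)) = 9*((1 + 4*(-3 + 4)²) + (8 - 8)) = 9*((1 + 4*1²) + 0) = 9*((1 + 4*1) + 0) = 9*((1 + 4) + 0) = 9*(5 + 0) = 9*5 = 45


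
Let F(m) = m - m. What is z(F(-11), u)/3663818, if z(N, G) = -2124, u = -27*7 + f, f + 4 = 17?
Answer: -1062/1831909 ≈ -0.00057972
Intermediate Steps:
f = 13 (f = -4 + 17 = 13)
F(m) = 0
u = -176 (u = -27*7 + 13 = -189 + 13 = -176)
z(F(-11), u)/3663818 = -2124/3663818 = -2124*1/3663818 = -1062/1831909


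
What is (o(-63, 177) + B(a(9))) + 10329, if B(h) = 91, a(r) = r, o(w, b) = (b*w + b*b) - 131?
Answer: 30467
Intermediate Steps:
o(w, b) = -131 + b² + b*w (o(w, b) = (b*w + b²) - 131 = (b² + b*w) - 131 = -131 + b² + b*w)
(o(-63, 177) + B(a(9))) + 10329 = ((-131 + 177² + 177*(-63)) + 91) + 10329 = ((-131 + 31329 - 11151) + 91) + 10329 = (20047 + 91) + 10329 = 20138 + 10329 = 30467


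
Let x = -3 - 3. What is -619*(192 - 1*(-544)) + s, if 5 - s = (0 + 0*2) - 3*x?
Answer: -455597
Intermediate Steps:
x = -6
s = -13 (s = 5 - ((0 + 0*2) - 3*(-6)) = 5 - ((0 + 0) + 18) = 5 - (0 + 18) = 5 - 1*18 = 5 - 18 = -13)
-619*(192 - 1*(-544)) + s = -619*(192 - 1*(-544)) - 13 = -619*(192 + 544) - 13 = -619*736 - 13 = -455584 - 13 = -455597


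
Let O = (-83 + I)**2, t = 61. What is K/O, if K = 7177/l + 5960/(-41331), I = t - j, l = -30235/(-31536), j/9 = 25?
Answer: 9354425063032/76239456670065 ≈ 0.12270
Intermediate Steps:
j = 225 (j = 9*25 = 225)
l = 30235/31536 (l = -30235*(-1/31536) = 30235/31536 ≈ 0.95875)
I = -164 (I = 61 - 1*225 = 61 - 225 = -164)
K = 9354425063032/1249642785 (K = 7177/(30235/31536) + 5960/(-41331) = 7177*(31536/30235) + 5960*(-1/41331) = 226333872/30235 - 5960/41331 = 9354425063032/1249642785 ≈ 7485.7)
O = 61009 (O = (-83 - 164)**2 = (-247)**2 = 61009)
K/O = (9354425063032/1249642785)/61009 = (9354425063032/1249642785)*(1/61009) = 9354425063032/76239456670065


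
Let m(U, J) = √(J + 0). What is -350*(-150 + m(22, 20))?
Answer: 52500 - 700*√5 ≈ 50935.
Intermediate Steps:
m(U, J) = √J
-350*(-150 + m(22, 20)) = -350*(-150 + √20) = -350*(-150 + 2*√5) = 52500 - 700*√5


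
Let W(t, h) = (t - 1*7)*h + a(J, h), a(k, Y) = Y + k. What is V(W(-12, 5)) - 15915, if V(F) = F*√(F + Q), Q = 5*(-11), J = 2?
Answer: -15915 - 88*I*√143 ≈ -15915.0 - 1052.3*I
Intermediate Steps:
Q = -55
W(t, h) = 2 + h + h*(-7 + t) (W(t, h) = (t - 1*7)*h + (h + 2) = (t - 7)*h + (2 + h) = (-7 + t)*h + (2 + h) = h*(-7 + t) + (2 + h) = 2 + h + h*(-7 + t))
V(F) = F*√(-55 + F) (V(F) = F*√(F - 55) = F*√(-55 + F))
V(W(-12, 5)) - 15915 = (2 - 6*5 + 5*(-12))*√(-55 + (2 - 6*5 + 5*(-12))) - 15915 = (2 - 30 - 60)*√(-55 + (2 - 30 - 60)) - 15915 = -88*√(-55 - 88) - 15915 = -88*I*√143 - 15915 = -15915 - 88*I*√143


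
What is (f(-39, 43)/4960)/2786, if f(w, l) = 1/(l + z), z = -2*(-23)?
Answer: 1/1229851840 ≈ 8.1311e-10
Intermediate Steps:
z = 46
f(w, l) = 1/(46 + l) (f(w, l) = 1/(l + 46) = 1/(46 + l))
(f(-39, 43)/4960)/2786 = (1/((46 + 43)*4960))/2786 = ((1/4960)/89)*(1/2786) = ((1/89)*(1/4960))*(1/2786) = (1/441440)*(1/2786) = 1/1229851840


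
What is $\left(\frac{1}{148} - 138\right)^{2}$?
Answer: $\frac{417098929}{21904} \approx 19042.0$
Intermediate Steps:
$\left(\frac{1}{148} - 138\right)^{2} = \left(- \frac{20423}{148}\right)^{2} = \frac{417098929}{21904}$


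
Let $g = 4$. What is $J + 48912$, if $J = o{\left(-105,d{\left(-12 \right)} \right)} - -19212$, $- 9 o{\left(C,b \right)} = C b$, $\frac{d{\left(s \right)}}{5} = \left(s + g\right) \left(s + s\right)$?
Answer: $79324$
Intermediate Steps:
$d{\left(s \right)} = 10 s \left(4 + s\right)$ ($d{\left(s \right)} = 5 \left(s + 4\right) \left(s + s\right) = 5 \left(4 + s\right) 2 s = 5 \cdot 2 s \left(4 + s\right) = 10 s \left(4 + s\right)$)
$o{\left(C,b \right)} = - \frac{C b}{9}$
$J = 30412$ ($J = \left(- \frac{1}{9}\right) \left(-105\right) 10 \left(-12\right) \left(4 - 12\right) - -19212 = \left(- \frac{1}{9}\right) \left(-105\right) 10 \left(-12\right) \left(-8\right) + 19212 = \left(- \frac{1}{9}\right) \left(-105\right) 960 + 19212 = 11200 + 19212 = 30412$)
$J + 48912 = 30412 + 48912 = 79324$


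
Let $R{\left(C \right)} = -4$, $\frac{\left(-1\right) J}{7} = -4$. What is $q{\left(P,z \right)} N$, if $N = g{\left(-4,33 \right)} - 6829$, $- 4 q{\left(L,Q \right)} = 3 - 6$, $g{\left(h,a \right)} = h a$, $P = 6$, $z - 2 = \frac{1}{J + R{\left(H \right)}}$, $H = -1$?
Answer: $- \frac{20883}{4} \approx -5220.8$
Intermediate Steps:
$J = 28$ ($J = \left(-7\right) \left(-4\right) = 28$)
$z = \frac{49}{24}$ ($z = 2 + \frac{1}{28 - 4} = 2 + \frac{1}{24} = \frac{49}{24} \approx 2.0417$)
$g{\left(h,a \right)} = a h$
$q{\left(L,Q \right)} = \frac{3}{4}$ ($q{\left(L,Q \right)} = - \frac{3 - 6}{4} = \left(- \frac{1}{4}\right) \left(-3\right) = \frac{3}{4}$)
$N = -6961$ ($N = 33 \left(-4\right) - 6829 = -132 - 6829 = -6961$)
$q{\left(P,z \right)} N = \frac{3}{4} \left(-6961\right) = - \frac{20883}{4}$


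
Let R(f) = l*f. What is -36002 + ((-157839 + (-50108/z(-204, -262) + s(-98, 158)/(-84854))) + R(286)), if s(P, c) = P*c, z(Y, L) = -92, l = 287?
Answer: -15503588292/139403 ≈ -1.1121e+5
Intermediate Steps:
R(f) = 287*f
-36002 + ((-157839 + (-50108/z(-204, -262) + s(-98, 158)/(-84854))) + R(286)) = -36002 + ((-157839 + (-50108/(-92) - 98*158/(-84854))) + 287*286) = -36002 + ((-157839 + (-50108*(-1/92) - 15484*(-1/84854))) + 82082) = -36002 + ((-157839 + (12527/23 + 1106/6061)) + 82082) = -36002 + ((-157839 + 75951585/139403) + 82082) = -36002 + (-21927278532/139403 + 82082) = -36002 - 10484801486/139403 = -15503588292/139403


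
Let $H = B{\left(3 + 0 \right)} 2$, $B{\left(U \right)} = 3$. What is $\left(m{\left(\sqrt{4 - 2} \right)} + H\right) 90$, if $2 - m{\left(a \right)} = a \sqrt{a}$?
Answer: $720 - 90 \cdot 2^{\frac{3}{4}} \approx 568.64$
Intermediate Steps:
$m{\left(a \right)} = 2 - a^{\frac{3}{2}}$ ($m{\left(a \right)} = 2 - a \sqrt{a} = 2 - a^{\frac{3}{2}}$)
$H = 6$ ($H = 3 \cdot 2 = 6$)
$\left(m{\left(\sqrt{4 - 2} \right)} + H\right) 90 = \left(\left(2 - \left(\sqrt{4 - 2}\right)^{\frac{3}{2}}\right) + 6\right) 90 = \left(\left(2 - \left(\sqrt{2}\right)^{\frac{3}{2}}\right) + 6\right) 90 = \left(\left(2 - 2^{\frac{3}{4}}\right) + 6\right) 90 = \left(8 - 2^{\frac{3}{4}}\right) 90 = 720 - 90 \cdot 2^{\frac{3}{4}}$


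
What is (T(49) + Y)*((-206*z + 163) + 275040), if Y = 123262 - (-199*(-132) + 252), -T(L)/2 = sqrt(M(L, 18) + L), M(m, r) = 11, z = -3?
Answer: 26683475182 - 1103284*sqrt(15) ≈ 2.6679e+10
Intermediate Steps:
T(L) = -2*sqrt(11 + L)
Y = 96742 (Y = 123262 - (26268 + 252) = 123262 - 1*26520 = 123262 - 26520 = 96742)
(T(49) + Y)*((-206*z + 163) + 275040) = (-2*sqrt(11 + 49) + 96742)*((-206*(-3) + 163) + 275040) = (-4*sqrt(15) + 96742)*((618 + 163) + 275040) = (-4*sqrt(15) + 96742)*(781 + 275040) = (-4*sqrt(15) + 96742)*275821 = (96742 - 4*sqrt(15))*275821 = 26683475182 - 1103284*sqrt(15)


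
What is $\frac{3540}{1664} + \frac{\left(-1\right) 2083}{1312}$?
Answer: $\frac{4603}{8528} \approx 0.53975$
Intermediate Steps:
$\frac{3540}{1664} + \frac{\left(-1\right) 2083}{1312} = 3540 \cdot \frac{1}{1664} - \frac{2083}{1312} = \frac{885}{416} - \frac{2083}{1312} = \frac{4603}{8528}$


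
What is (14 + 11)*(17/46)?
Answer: 425/46 ≈ 9.2391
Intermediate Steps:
(14 + 11)*(17/46) = 25*(17*(1/46)) = 25*(17/46) = 425/46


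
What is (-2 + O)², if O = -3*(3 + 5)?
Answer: 676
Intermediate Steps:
O = -24 (O = -3*8 = -24)
(-2 + O)² = (-2 - 24)² = (-26)² = 676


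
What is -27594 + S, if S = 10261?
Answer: -17333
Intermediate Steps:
-27594 + S = -27594 + 10261 = -17333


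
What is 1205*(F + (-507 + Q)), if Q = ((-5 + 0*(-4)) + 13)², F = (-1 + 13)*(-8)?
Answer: -649495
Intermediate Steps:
F = -96 (F = 12*(-8) = -96)
Q = 64 (Q = ((-5 + 0) + 13)² = (-5 + 13)² = 8² = 64)
1205*(F + (-507 + Q)) = 1205*(-96 + (-507 + 64)) = 1205*(-96 - 443) = 1205*(-539) = -649495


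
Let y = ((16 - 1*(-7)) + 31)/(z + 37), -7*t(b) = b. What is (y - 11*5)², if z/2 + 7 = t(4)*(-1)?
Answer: 79512889/28561 ≈ 2784.0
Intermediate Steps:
t(b) = -b/7
z = -90/7 (z = -14 + 2*(-⅐*4*(-1)) = -14 + 2*(-4/7*(-1)) = -14 + 2*(4/7) = -14 + 8/7 = -90/7 ≈ -12.857)
y = 378/169 (y = ((16 - 1*(-7)) + 31)/(-90/7 + 37) = ((16 + 7) + 31)/(169/7) = (23 + 31)*(7/169) = 54*(7/169) = 378/169 ≈ 2.2367)
(y - 11*5)² = (378/169 - 11*5)² = (378/169 - 55)² = (-8917/169)² = 79512889/28561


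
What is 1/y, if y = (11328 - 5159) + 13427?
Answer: 1/19596 ≈ 5.1031e-5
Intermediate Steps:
y = 19596 (y = 6169 + 13427 = 19596)
1/y = 1/19596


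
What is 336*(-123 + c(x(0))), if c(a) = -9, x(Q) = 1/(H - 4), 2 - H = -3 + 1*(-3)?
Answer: -44352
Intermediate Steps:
H = 8 (H = 2 - (-3 + 1*(-3)) = 2 - (-3 - 3) = 2 - 1*(-6) = 2 + 6 = 8)
x(Q) = ¼ (x(Q) = 1/(8 - 4) = 1/4 = ¼)
336*(-123 + c(x(0))) = 336*(-123 - 9) = 336*(-132) = -44352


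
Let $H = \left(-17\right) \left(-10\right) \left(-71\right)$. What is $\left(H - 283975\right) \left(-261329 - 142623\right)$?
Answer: $119587969840$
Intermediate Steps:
$H = -12070$ ($H = 170 \left(-71\right) = -12070$)
$\left(H - 283975\right) \left(-261329 - 142623\right) = \left(-12070 - 283975\right) \left(-261329 - 142623\right) = - 296045 \left(-261329 - 142623\right) = \left(-296045\right) \left(-403952\right) = 119587969840$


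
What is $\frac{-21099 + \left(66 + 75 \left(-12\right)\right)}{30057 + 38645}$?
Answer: $- \frac{21933}{68702} \approx -0.31925$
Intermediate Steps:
$\frac{-21099 + \left(66 + 75 \left(-12\right)\right)}{30057 + 38645} = \frac{-21099 + \left(66 - 900\right)}{68702} = \left(-21099 - 834\right) \frac{1}{68702} = \left(-21933\right) \frac{1}{68702} = - \frac{21933}{68702}$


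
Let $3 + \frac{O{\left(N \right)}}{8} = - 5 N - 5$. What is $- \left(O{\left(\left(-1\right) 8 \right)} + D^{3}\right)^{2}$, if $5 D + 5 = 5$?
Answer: $-65536$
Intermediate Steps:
$D = 0$ ($D = -1 + \frac{1}{5} \cdot 5 = -1 + 1 = 0$)
$O{\left(N \right)} = -64 - 40 N$ ($O{\left(N \right)} = -24 + 8 \left(- 5 N - 5\right) = -24 + 8 \left(-5 - 5 N\right) = -24 - \left(40 + 40 N\right) = -64 - 40 N$)
$- \left(O{\left(\left(-1\right) 8 \right)} + D^{3}\right)^{2} = - \left(\left(-64 - 40 \left(\left(-1\right) 8\right)\right) + 0^{3}\right)^{2} = - \left(\left(-64 - -320\right) + 0\right)^{2} = - \left(\left(-64 + 320\right) + 0\right)^{2} = - \left(256 + 0\right)^{2} = - 256^{2} = \left(-1\right) 65536 = -65536$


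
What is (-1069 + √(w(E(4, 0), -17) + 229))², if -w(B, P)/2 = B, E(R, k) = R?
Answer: (1069 - √221)² ≈ 1.1112e+6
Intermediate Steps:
w(B, P) = -2*B
(-1069 + √(w(E(4, 0), -17) + 229))² = (-1069 + √(-2*4 + 229))² = (-1069 + √(-8 + 229))² = (-1069 + √221)²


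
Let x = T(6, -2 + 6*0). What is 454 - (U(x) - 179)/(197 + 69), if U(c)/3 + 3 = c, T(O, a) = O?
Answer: 60467/133 ≈ 454.64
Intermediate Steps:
x = 6
U(c) = -9 + 3*c
454 - (U(x) - 179)/(197 + 69) = 454 - ((-9 + 3*6) - 179)/(197 + 69) = 454 - ((-9 + 18) - 179)/266 = 454 - (9 - 179)/266 = 454 - (-170)/266 = 454 - 1*(-85/133) = 454 + 85/133 = 60467/133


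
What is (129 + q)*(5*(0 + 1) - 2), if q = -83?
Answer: 138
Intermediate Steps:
(129 + q)*(5*(0 + 1) - 2) = (129 - 83)*(5*(0 + 1) - 2) = 46*(5*1 - 2) = 46*(5 - 2) = 46*3 = 138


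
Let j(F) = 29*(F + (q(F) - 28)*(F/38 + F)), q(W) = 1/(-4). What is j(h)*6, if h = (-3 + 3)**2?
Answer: 0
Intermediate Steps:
q(W) = -1/4
h = 0 (h = 0**2 = 0)
j(F) = -123395*F/152 (j(F) = 29*(F + (-1/4 - 28)*(F/38 + F)) = 29*(F - 113*(F*(1/38) + F)/4) = 29*(F - 113*(F/38 + F)/4) = 29*(F - 4407*F/152) = 29*(-4255*F/152) = -123395*F/152)
j(h)*6 = -123395/152*0*6 = 0*6 = 0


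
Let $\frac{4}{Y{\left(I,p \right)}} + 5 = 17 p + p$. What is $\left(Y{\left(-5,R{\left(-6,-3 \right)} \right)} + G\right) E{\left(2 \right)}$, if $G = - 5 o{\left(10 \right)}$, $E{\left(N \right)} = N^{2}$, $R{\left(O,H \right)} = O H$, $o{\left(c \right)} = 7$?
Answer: $- \frac{44644}{319} \approx -139.95$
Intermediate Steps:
$R{\left(O,H \right)} = H O$
$G = -35$ ($G = \left(-5\right) 7 = -35$)
$Y{\left(I,p \right)} = \frac{4}{-5 + 18 p}$ ($Y{\left(I,p \right)} = \frac{4}{-5 + \left(17 p + p\right)} = \frac{4}{-5 + 18 p}$)
$\left(Y{\left(-5,R{\left(-6,-3 \right)} \right)} + G\right) E{\left(2 \right)} = \left(\frac{4}{-5 + 18 \left(\left(-3\right) \left(-6\right)\right)} - 35\right) 2^{2} = \left(\frac{4}{-5 + 18 \cdot 18} - 35\right) 4 = \left(\frac{4}{-5 + 324} - 35\right) 4 = \left(\frac{4}{319} - 35\right) 4 = \left(- \frac{11161}{319}\right) 4 = - \frac{44644}{319}$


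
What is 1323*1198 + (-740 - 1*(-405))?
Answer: 1584619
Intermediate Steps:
1323*1198 + (-740 - 1*(-405)) = 1584954 + (-740 + 405) = 1584954 - 335 = 1584619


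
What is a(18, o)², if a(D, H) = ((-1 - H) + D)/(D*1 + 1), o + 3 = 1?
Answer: 1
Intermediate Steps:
o = -2 (o = -3 + 1 = -2)
a(D, H) = (-1 + D - H)/(1 + D) (a(D, H) = (-1 + D - H)/(D + 1) = (-1 + D - H)/(1 + D))
a(18, o)² = ((-1 + 18 - 1*(-2))/(1 + 18))² = ((-1 + 18 + 2)/19)² = ((1/19)*19)² = 1² = 1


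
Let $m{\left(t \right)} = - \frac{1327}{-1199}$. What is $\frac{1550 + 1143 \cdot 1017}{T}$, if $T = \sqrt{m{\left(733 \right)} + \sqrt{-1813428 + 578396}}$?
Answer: $\frac{1163981 \sqrt{1199}}{\sqrt{1327 + 2398 i \sqrt{308758}}} \approx 24702.0 - 24677.0 i$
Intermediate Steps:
$m{\left(t \right)} = \frac{1327}{1199}$ ($m{\left(t \right)} = \left(-1327\right) \left(- \frac{1}{1199}\right) = \frac{1327}{1199}$)
$T = \sqrt{\frac{1327}{1199} + 2 i \sqrt{308758}}$ ($T = \sqrt{\frac{1327}{1199} + \sqrt{-1813428 + 578396}} = \sqrt{\frac{1327}{1199} + \sqrt{-1235032}} = \sqrt{\frac{1327}{1199} + 2 i \sqrt{308758}} \approx 23.584 + 23.561 i$)
$\frac{1550 + 1143 \cdot 1017}{T} = \frac{1550 + 1143 \cdot 1017}{\frac{1}{1199} \sqrt{1591073 + 2875202 i \sqrt{308758}}} = \left(1550 + 1162431\right) \frac{1199}{\sqrt{1591073 + 2875202 i \sqrt{308758}}} = 1163981 \frac{1199}{\sqrt{1591073 + 2875202 i \sqrt{308758}}} = \frac{1395613219}{\sqrt{1591073 + 2875202 i \sqrt{308758}}}$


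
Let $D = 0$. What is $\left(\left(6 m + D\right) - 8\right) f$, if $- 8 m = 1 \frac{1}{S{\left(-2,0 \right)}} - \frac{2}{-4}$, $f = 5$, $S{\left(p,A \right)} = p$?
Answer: $-40$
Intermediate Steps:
$m = 0$ ($m = - \frac{1 \frac{1}{-2} - \frac{2}{-4}}{8} = - \frac{1 \left(- \frac{1}{2}\right) - - \frac{1}{2}}{8} = - \frac{- \frac{1}{2} + \frac{1}{2}}{8} = \left(- \frac{1}{8}\right) 0 = 0$)
$\left(\left(6 m + D\right) - 8\right) f = \left(\left(6 \cdot 0 + 0\right) - 8\right) 5 = \left(\left(0 + 0\right) - 8\right) 5 = \left(0 - 8\right) 5 = \left(-8\right) 5 = -40$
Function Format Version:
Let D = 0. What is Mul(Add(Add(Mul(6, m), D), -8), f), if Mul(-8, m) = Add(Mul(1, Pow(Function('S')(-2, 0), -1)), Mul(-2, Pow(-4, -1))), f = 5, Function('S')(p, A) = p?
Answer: -40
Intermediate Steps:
m = 0 (m = Mul(Rational(-1, 8), Add(Mul(1, Pow(-2, -1)), Mul(-2, Pow(-4, -1)))) = Mul(Rational(-1, 8), Add(Mul(1, Rational(-1, 2)), Mul(-2, Rational(-1, 4)))) = Mul(Rational(-1, 8), Add(Rational(-1, 2), Rational(1, 2))) = Mul(Rational(-1, 8), 0) = 0)
Mul(Add(Add(Mul(6, m), D), -8), f) = Mul(Add(Add(Mul(6, 0), 0), -8), 5) = Mul(Add(Add(0, 0), -8), 5) = Mul(Add(0, -8), 5) = Mul(-8, 5) = -40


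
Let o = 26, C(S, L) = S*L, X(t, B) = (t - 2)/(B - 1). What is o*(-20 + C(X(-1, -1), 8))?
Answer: -208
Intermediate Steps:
X(t, B) = (-2 + t)/(-1 + B)
C(S, L) = L*S
o*(-20 + C(X(-1, -1), 8)) = 26*(-20 + 8*((-2 - 1)/(-1 - 1))) = 26*(-20 + 8*(-3/(-2))) = 26*(-20 + 8*(-½*(-3))) = 26*(-20 + 8*(3/2)) = 26*(-20 + 12) = 26*(-8) = -208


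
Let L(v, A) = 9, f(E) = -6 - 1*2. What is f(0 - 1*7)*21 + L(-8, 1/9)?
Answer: -159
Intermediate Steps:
f(E) = -8 (f(E) = -6 - 2 = -8)
f(0 - 1*7)*21 + L(-8, 1/9) = -8*21 + 9 = -168 + 9 = -159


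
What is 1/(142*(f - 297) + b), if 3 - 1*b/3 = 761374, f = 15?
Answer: -1/2324157 ≈ -4.3026e-7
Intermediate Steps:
b = -2284113 (b = 9 - 3*761374 = 9 - 2284122 = -2284113)
1/(142*(f - 297) + b) = 1/(142*(15 - 297) - 2284113) = 1/(142*(-282) - 2284113) = 1/(-40044 - 2284113) = 1/(-2324157) = -1/2324157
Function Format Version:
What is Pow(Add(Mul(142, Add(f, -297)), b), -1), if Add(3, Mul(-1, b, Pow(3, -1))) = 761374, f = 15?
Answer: Rational(-1, 2324157) ≈ -4.3026e-7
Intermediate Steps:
b = -2284113 (b = Add(9, Mul(-3, 761374)) = Add(9, -2284122) = -2284113)
Pow(Add(Mul(142, Add(f, -297)), b), -1) = Pow(Add(Mul(142, Add(15, -297)), -2284113), -1) = Pow(Add(Mul(142, -282), -2284113), -1) = Pow(Add(-40044, -2284113), -1) = Pow(-2324157, -1) = Rational(-1, 2324157)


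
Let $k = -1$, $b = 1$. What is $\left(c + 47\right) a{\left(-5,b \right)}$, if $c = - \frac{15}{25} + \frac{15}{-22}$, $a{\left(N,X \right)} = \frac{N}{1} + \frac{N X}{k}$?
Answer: $0$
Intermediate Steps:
$a{\left(N,X \right)} = N - N X$ ($a{\left(N,X \right)} = \frac{N}{1} + \frac{N X}{-1} = N 1 + N X \left(-1\right) = N - N X$)
$c = - \frac{141}{110}$ ($c = \left(-15\right) \frac{1}{25} + 15 \left(- \frac{1}{22}\right) = - \frac{3}{5} - \frac{15}{22} = - \frac{141}{110} \approx -1.2818$)
$\left(c + 47\right) a{\left(-5,b \right)} = \left(- \frac{141}{110} + 47\right) \left(- 5 \left(1 - 1\right)\right) = \frac{5029 \left(- 5 \left(1 - 1\right)\right)}{110} = \frac{5029 \left(\left(-5\right) 0\right)}{110} = \frac{5029}{110} \cdot 0 = 0$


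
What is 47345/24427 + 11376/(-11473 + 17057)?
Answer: 33891002/8525023 ≈ 3.9755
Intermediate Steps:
47345/24427 + 11376/(-11473 + 17057) = 47345*(1/24427) + 11376/5584 = 47345/24427 + 11376*(1/5584) = 47345/24427 + 711/349 = 33891002/8525023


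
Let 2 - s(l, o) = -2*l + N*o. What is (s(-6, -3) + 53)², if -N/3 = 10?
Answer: 2209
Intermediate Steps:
N = -30 (N = -3*10 = -30)
s(l, o) = 2 + 2*l + 30*o (s(l, o) = 2 - (-2*l - 30*o) = 2 - (-30*o - 2*l) = 2 + (2*l + 30*o) = 2 + 2*l + 30*o)
(s(-6, -3) + 53)² = ((2 + 2*(-6) + 30*(-3)) + 53)² = ((2 - 12 - 90) + 53)² = (-100 + 53)² = (-47)² = 2209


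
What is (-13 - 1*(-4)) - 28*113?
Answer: -3173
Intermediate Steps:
(-13 - 1*(-4)) - 28*113 = (-13 + 4) - 3164 = -9 - 3164 = -3173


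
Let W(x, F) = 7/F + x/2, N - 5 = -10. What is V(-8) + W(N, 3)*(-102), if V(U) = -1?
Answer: 16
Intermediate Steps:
N = -5 (N = 5 - 10 = -5)
W(x, F) = x/2 + 7/F (W(x, F) = 7/F + x*(1/2) = 7/F + x/2 = x/2 + 7/F)
V(-8) + W(N, 3)*(-102) = -1 + ((1/2)*(-5) + 7/3)*(-102) = -1 + (-5/2 + 7*(1/3))*(-102) = -1 + (-5/2 + 7/3)*(-102) = -1 - 1/6*(-102) = -1 + 17 = 16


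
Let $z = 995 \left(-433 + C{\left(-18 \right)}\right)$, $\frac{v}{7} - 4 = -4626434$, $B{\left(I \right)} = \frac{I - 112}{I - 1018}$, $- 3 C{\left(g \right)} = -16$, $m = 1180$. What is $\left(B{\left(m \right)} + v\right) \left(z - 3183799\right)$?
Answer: $\frac{9467934317064344}{81} \approx 1.1689 \cdot 10^{14}$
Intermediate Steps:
$C{\left(g \right)} = \frac{16}{3}$ ($C{\left(g \right)} = \left(- \frac{1}{3}\right) \left(-16\right) = \frac{16}{3}$)
$B{\left(I \right)} = \frac{-112 + I}{-1018 + I}$
$v = -32385010$ ($v = 28 + 7 \left(-4626434\right) = 28 - 32385038 = -32385010$)
$z = - \frac{1276585}{3}$ ($z = 995 \left(-433 + \frac{16}{3}\right) = 995 \left(- \frac{1283}{3}\right) = - \frac{1276585}{3} \approx -4.2553 \cdot 10^{5}$)
$\left(B{\left(m \right)} + v\right) \left(z - 3183799\right) = \left(\frac{-112 + 1180}{-1018 + 1180} - 32385010\right) \left(- \frac{1276585}{3} - 3183799\right) = \left(\frac{1}{162} \cdot 1068 - 32385010\right) \left(- \frac{10827982}{3}\right) = \left(\frac{178}{27} - 32385010\right) \left(- \frac{10827982}{3}\right) = \left(- \frac{874395092}{27}\right) \left(- \frac{10827982}{3}\right) = \frac{9467934317064344}{81}$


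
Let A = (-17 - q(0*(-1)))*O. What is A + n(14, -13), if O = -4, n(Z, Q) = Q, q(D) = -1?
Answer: 51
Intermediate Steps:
A = 64 (A = (-17 - 1*(-1))*(-4) = (-17 + 1)*(-4) = -16*(-4) = 64)
A + n(14, -13) = 64 - 13 = 51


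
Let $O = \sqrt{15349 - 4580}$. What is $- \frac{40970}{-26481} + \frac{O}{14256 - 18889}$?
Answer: $\frac{40970}{26481} - \frac{11 \sqrt{89}}{4633} \approx 1.5247$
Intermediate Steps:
$O = 11 \sqrt{89}$ ($O = \sqrt{10769} = 11 \sqrt{89} \approx 103.77$)
$- \frac{40970}{-26481} + \frac{O}{14256 - 18889} = - \frac{40970}{-26481} + \frac{11 \sqrt{89}}{14256 - 18889} = \left(-40970\right) \left(- \frac{1}{26481}\right) + \frac{11 \sqrt{89}}{-4633} = \frac{40970}{26481} + 11 \sqrt{89} \left(- \frac{1}{4633}\right) = \frac{40970}{26481} - \frac{11 \sqrt{89}}{4633}$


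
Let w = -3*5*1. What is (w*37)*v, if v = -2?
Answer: 1110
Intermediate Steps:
w = -15 (w = -15*1 = -15)
(w*37)*v = -15*37*(-2) = -555*(-2) = 1110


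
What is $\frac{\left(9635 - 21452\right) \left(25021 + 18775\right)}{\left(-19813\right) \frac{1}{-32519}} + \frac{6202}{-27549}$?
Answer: $- \frac{463644063882316318}{545828337} \approx -8.4943 \cdot 10^{8}$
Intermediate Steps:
$\frac{\left(9635 - 21452\right) \left(25021 + 18775\right)}{\left(-19813\right) \frac{1}{-32519}} + \frac{6202}{-27549} = \frac{\left(-11817\right) 43796}{\left(-19813\right) \left(- \frac{1}{32519}\right)} + 6202 \left(- \frac{1}{27549}\right) = - \frac{517537332}{\frac{19813}{32519}} - \frac{6202}{27549} = \left(-517537332\right) \frac{32519}{19813} - \frac{6202}{27549} = - \frac{16829796499308}{19813} - \frac{6202}{27549} = - \frac{463644063882316318}{545828337}$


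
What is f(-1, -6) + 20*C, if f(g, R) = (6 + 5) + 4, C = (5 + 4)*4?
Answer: 735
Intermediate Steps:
C = 36 (C = 9*4 = 36)
f(g, R) = 15 (f(g, R) = 11 + 4 = 15)
f(-1, -6) + 20*C = 15 + 20*36 = 15 + 720 = 735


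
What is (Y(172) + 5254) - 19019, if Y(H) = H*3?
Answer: -13249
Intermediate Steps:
Y(H) = 3*H
(Y(172) + 5254) - 19019 = (3*172 + 5254) - 19019 = (516 + 5254) - 19019 = 5770 - 19019 = -13249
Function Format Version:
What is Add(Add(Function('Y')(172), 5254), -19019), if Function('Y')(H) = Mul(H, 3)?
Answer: -13249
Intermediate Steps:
Function('Y')(H) = Mul(3, H)
Add(Add(Function('Y')(172), 5254), -19019) = Add(Add(Mul(3, 172), 5254), -19019) = Add(Add(516, 5254), -19019) = Add(5770, -19019) = -13249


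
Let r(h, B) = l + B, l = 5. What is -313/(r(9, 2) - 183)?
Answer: 313/176 ≈ 1.7784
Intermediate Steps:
r(h, B) = 5 + B
-313/(r(9, 2) - 183) = -313/((5 + 2) - 183) = -313/(7 - 183) = -313/(-176) = -313*(-1/176) = 313/176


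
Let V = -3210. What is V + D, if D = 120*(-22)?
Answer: -5850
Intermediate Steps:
D = -2640
V + D = -3210 - 2640 = -5850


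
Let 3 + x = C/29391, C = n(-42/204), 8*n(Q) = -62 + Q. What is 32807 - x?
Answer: 87431563745/2664784 ≈ 32810.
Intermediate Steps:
n(Q) = -31/4 + Q/8 (n(Q) = (-62 + Q)/8 = -31/4 + Q/8)
C = -2115/272 (C = -31/4 + (-42/204)/8 = -31/4 + (-42*1/204)/8 = -31/4 + (1/8)*(-7/34) = -31/4 - 7/272 = -2115/272 ≈ -7.7757)
x = -7995057/2664784 (x = -3 - 2115/272/29391 = -3 - 2115/272*1/29391 = -3 - 705/2664784 = -7995057/2664784 ≈ -3.0003)
32807 - x = 32807 - 1*(-7995057/2664784) = 32807 + 7995057/2664784 = 87431563745/2664784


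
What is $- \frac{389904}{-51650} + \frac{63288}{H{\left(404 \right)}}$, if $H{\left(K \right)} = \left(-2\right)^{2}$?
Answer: $\frac{408798102}{25825} \approx 15830.0$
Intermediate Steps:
$H{\left(K \right)} = 4$
$- \frac{389904}{-51650} + \frac{63288}{H{\left(404 \right)}} = - \frac{389904}{-51650} + \frac{63288}{4} = \left(-389904\right) \left(- \frac{1}{51650}\right) + 63288 \cdot \frac{1}{4} = \frac{194952}{25825} + 15822 = \frac{408798102}{25825}$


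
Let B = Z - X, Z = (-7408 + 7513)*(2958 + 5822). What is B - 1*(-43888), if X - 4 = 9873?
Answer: 955911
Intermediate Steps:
X = 9877 (X = 4 + 9873 = 9877)
Z = 921900 (Z = 105*8780 = 921900)
B = 912023 (B = 921900 - 1*9877 = 921900 - 9877 = 912023)
B - 1*(-43888) = 912023 - 1*(-43888) = 912023 + 43888 = 955911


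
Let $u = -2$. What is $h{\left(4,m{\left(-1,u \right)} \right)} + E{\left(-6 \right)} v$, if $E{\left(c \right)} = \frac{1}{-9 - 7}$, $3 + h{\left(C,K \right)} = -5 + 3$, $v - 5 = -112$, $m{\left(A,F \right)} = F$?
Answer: $\frac{27}{16} \approx 1.6875$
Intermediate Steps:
$v = -107$ ($v = 5 - 112 = -107$)
$h{\left(C,K \right)} = -5$ ($h{\left(C,K \right)} = -3 + \left(-5 + 3\right) = -3 - 2 = -5$)
$E{\left(c \right)} = - \frac{1}{16}$ ($E{\left(c \right)} = \frac{1}{-16} = - \frac{1}{16}$)
$h{\left(4,m{\left(-1,u \right)} \right)} + E{\left(-6 \right)} v = -5 - - \frac{107}{16} = -5 + \frac{107}{16} = \frac{27}{16}$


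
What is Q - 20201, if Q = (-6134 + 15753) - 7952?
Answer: -18534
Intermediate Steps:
Q = 1667 (Q = 9619 - 7952 = 1667)
Q - 20201 = 1667 - 20201 = -18534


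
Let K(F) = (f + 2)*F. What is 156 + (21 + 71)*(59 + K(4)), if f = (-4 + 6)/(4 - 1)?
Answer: 19696/3 ≈ 6565.3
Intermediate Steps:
f = 2/3 ≈ 0.66667
K(F) = 8*F/3 (K(F) = (2/3 + 2)*F = 8*F/3)
156 + (21 + 71)*(59 + K(4)) = 156 + (21 + 71)*(59 + (8/3)*4) = 156 + 92*(59 + 32/3) = 156 + 92*(209/3) = 156 + 19228/3 = 19696/3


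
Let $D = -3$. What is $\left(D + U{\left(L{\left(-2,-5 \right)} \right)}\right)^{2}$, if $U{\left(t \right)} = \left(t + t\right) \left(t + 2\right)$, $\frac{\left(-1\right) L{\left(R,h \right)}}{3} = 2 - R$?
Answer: $56169$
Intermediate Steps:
$L{\left(R,h \right)} = -6 + 3 R$ ($L{\left(R,h \right)} = - 3 \left(2 - R\right) = -6 + 3 R$)
$U{\left(t \right)} = 2 t \left(2 + t\right)$
$\left(D + U{\left(L{\left(-2,-5 \right)} \right)}\right)^{2} = \left(-3 + 2 \left(-6 + 3 \left(-2\right)\right) \left(2 + \left(-6 + 3 \left(-2\right)\right)\right)\right)^{2} = \left(-3 + 2 \left(-6 - 6\right) \left(2 - 12\right)\right)^{2} = \left(-3 + 2 \left(-12\right) \left(2 - 12\right)\right)^{2} = \left(-3 + 2 \left(-12\right) \left(-10\right)\right)^{2} = \left(-3 + 240\right)^{2} = 237^{2} = 56169$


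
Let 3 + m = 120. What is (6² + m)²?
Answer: 23409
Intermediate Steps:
m = 117 (m = -3 + 120 = 117)
(6² + m)² = (6² + 117)² = (36 + 117)² = 153² = 23409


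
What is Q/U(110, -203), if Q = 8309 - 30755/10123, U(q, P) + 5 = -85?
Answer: -14013542/151845 ≈ -92.288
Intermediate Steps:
U(q, P) = -90 (U(q, P) = -5 - 85 = -90)
Q = 84081252/10123 (Q = 8309 - 30755/10123 = 84081252/10123 ≈ 8306.0)
Q/U(110, -203) = (84081252/10123)/(-90) = (84081252/10123)*(-1/90) = -14013542/151845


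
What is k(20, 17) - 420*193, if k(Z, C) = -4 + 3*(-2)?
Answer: -81070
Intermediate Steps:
k(Z, C) = -10 (k(Z, C) = -4 - 6 = -10)
k(20, 17) - 420*193 = -10 - 420*193 = -10 - 81060 = -81070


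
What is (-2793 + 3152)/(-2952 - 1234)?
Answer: -359/4186 ≈ -0.085762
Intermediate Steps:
(-2793 + 3152)/(-2952 - 1234) = 359/(-4186) = 359*(-1/4186) = -359/4186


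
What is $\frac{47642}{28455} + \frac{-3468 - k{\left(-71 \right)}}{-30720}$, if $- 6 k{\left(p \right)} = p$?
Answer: $\frac{89290337}{49950720} \approx 1.7876$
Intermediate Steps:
$k{\left(p \right)} = - \frac{p}{6}$
$\frac{47642}{28455} + \frac{-3468 - k{\left(-71 \right)}}{-30720} = \frac{47642}{28455} + \frac{-3468 - \left(- \frac{1}{6}\right) \left(-71\right)}{-30720} = 47642 \cdot \frac{1}{28455} + \left(-3468 - \frac{71}{6}\right) \left(- \frac{1}{30720}\right) = \frac{6806}{4065} + \left(-3468 - \frac{71}{6}\right) \left(- \frac{1}{30720}\right) = \frac{6806}{4065} - - \frac{20879}{184320} = \frac{6806}{4065} + \frac{20879}{184320} = \frac{89290337}{49950720}$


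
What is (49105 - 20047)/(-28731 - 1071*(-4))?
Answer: -334/281 ≈ -1.1886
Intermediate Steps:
(49105 - 20047)/(-28731 - 1071*(-4)) = 29058/(-28731 + 4284) = 29058/(-24447) = 29058*(-1/24447) = -334/281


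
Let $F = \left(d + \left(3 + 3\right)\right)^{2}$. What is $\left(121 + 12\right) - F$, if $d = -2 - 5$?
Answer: $132$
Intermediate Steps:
$d = -7$
$F = 1$ ($F = \left(-7 + \left(3 + 3\right)\right)^{2} = \left(-7 + 6\right)^{2} = \left(-1\right)^{2} = 1$)
$\left(121 + 12\right) - F = \left(121 + 12\right) - 1 = 133 - 1 = 132$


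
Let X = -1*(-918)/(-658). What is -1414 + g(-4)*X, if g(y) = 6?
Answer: -467960/329 ≈ -1422.4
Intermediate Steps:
X = -459/329 (X = 918*(-1/658) = -459/329 ≈ -1.3951)
-1414 + g(-4)*X = -1414 + 6*(-459/329) = -1414 - 2754/329 = -467960/329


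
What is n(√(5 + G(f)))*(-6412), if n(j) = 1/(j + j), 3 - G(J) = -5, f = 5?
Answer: -3206*√13/13 ≈ -889.18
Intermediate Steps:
G(J) = 8 (G(J) = 3 - 1*(-5) = 3 + 5 = 8)
n(j) = 1/(2*j)
n(√(5 + G(f)))*(-6412) = (1/(2*(√(5 + 8))))*(-6412) = (1/(2*(√13)))*(-6412) = ((√13/13)/2)*(-6412) = (√13/26)*(-6412) = -3206*√13/13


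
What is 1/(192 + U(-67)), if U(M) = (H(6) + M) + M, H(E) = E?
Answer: 1/64 ≈ 0.015625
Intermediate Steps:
U(M) = 6 + 2*M (U(M) = (6 + M) + M = 6 + 2*M)
1/(192 + U(-67)) = 1/(192 + (6 + 2*(-67))) = 1/(192 + (6 - 134)) = 1/(192 - 128) = 1/64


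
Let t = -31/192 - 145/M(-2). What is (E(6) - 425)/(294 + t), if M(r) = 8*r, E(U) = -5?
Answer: -82560/58157 ≈ -1.4196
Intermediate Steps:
t = 1709/192 (t = -31/192 - 145/(8*(-2)) = -31*1/192 - 145/(-16) = -31/192 - 145*(-1/16) = -31/192 + 145/16 = 1709/192 ≈ 8.9010)
(E(6) - 425)/(294 + t) = (-5 - 425)/(294 + 1709/192) = -430/58157/192 = -430*192/58157 = -82560/58157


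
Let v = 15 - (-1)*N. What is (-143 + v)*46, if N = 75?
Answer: -2438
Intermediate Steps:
v = 90 (v = 15 - (-1)*75 = 15 - 1*(-75) = 15 + 75 = 90)
(-143 + v)*46 = (-143 + 90)*46 = -53*46 = -2438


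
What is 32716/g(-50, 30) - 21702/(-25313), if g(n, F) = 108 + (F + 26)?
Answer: 207924809/1037833 ≈ 200.35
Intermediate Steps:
g(n, F) = 134 + F (g(n, F) = 108 + (26 + F) = 134 + F)
32716/g(-50, 30) - 21702/(-25313) = 32716/(134 + 30) - 21702/(-25313) = 32716/164 - 21702*(-1/25313) = 32716*(1/164) + 21702/25313 = 8179/41 + 21702/25313 = 207924809/1037833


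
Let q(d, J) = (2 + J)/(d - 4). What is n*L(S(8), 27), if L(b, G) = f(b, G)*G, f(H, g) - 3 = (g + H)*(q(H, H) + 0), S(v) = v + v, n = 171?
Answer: 623295/2 ≈ 3.1165e+5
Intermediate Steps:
q(d, J) = (2 + J)/(-4 + d)
S(v) = 2*v
f(H, g) = 3 + (2 + H)*(H + g)/(-4 + H) (f(H, g) = 3 + (g + H)*((2 + H)/(-4 + H) + 0) = 3 + (H + g)*((2 + H)/(-4 + H)) = 3 + (2 + H)*(H + g)/(-4 + H))
L(b, G) = G*(-12 + 3*b + G*(2 + b) + b*(2 + b))/(-4 + b) (L(b, G) = ((-12 + 3*b + b*(2 + b) + G*(2 + b))/(-4 + b))*G = ((-12 + 3*b + G*(2 + b) + b*(2 + b))/(-4 + b))*G = G*(-12 + 3*b + G*(2 + b) + b*(2 + b))/(-4 + b))
n*L(S(8), 27) = 171*(27*(-12 + 3*(2*8) + 27*(2 + 2*8) + (2*8)*(2 + 2*8))/(-4 + 2*8)) = 171*(27*(-12 + 3*16 + 27*(2 + 16) + 16*(2 + 16))/(-4 + 16)) = 171*(27*(-12 + 48 + 27*18 + 16*18)/12) = 171*(27*(1/12)*(-12 + 48 + 486 + 288)) = 171*(27*(1/12)*810) = 171*(3645/2) = 623295/2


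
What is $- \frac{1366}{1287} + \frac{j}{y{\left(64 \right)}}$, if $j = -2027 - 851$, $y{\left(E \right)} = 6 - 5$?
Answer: $- \frac{3705352}{1287} \approx -2879.1$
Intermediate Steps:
$y{\left(E \right)} = 1$ ($y{\left(E \right)} = 6 - 5 = 1$)
$j = -2878$
$- \frac{1366}{1287} + \frac{j}{y{\left(64 \right)}} = - \frac{1366}{1287} - \frac{2878}{1} = \left(-1366\right) \frac{1}{1287} - 2878 = - \frac{1366}{1287} - 2878 = - \frac{3705352}{1287}$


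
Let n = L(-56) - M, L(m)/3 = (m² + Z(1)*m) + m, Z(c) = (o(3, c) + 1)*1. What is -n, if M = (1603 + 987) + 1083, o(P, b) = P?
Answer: -4895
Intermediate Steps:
Z(c) = 4 (Z(c) = (3 + 1)*1 = 4*1 = 4)
L(m) = 3*m² + 15*m (L(m) = 3*((m² + 4*m) + m) = 3*(m² + 5*m) = 3*m² + 15*m)
M = 3673 (M = 2590 + 1083 = 3673)
n = 4895 (n = 3*(-56)*(5 - 56) - 1*3673 = 3*(-56)*(-51) - 3673 = 8568 - 3673 = 4895)
-n = -1*4895 = -4895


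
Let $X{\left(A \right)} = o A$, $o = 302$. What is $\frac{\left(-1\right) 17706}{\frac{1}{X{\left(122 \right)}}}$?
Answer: $-652359864$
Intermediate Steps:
$X{\left(A \right)} = 302 A$
$\frac{\left(-1\right) 17706}{\frac{1}{X{\left(122 \right)}}} = \frac{\left(-1\right) 17706}{\frac{1}{302 \cdot 122}} = - \frac{17706}{\frac{1}{36844}} = - 17706 \frac{1}{\frac{1}{36844}} = \left(-17706\right) 36844 = -652359864$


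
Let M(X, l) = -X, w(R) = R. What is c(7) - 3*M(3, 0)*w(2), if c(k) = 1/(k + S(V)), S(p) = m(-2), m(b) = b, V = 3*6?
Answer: 91/5 ≈ 18.200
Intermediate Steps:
V = 18
S(p) = -2
c(k) = 1/(-2 + k) (c(k) = 1/(k - 2) = 1/(-2 + k))
c(7) - 3*M(3, 0)*w(2) = 1/(-2 + 7) - 3*(-1*3)*2 = 1/5 - 3*(-3)*2 = ⅕ - (-9)*2 = ⅕ - 1*(-18) = ⅕ + 18 = 91/5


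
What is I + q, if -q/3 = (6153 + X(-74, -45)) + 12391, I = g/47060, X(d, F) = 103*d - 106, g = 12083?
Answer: -1526990797/47060 ≈ -32448.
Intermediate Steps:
X(d, F) = -106 + 103*d
I = 12083/47060 ≈ 0.25676
q = -32448 (q = -3*((6153 + (-106 + 103*(-74))) + 12391) = -3*((6153 + (-106 - 7622)) + 12391) = -3*((6153 - 7728) + 12391) = -3*(-1575 + 12391) = -3*10816 = -32448)
I + q = 12083/47060 - 32448 = -1526990797/47060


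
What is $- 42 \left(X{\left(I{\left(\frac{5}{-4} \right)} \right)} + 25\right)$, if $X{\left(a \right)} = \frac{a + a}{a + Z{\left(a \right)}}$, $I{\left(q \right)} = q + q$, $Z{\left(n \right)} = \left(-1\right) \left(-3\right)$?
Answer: $-630$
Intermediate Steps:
$Z{\left(n \right)} = 3$
$I{\left(q \right)} = 2 q$
$X{\left(a \right)} = \frac{2 a}{3 + a}$ ($X{\left(a \right)} = \frac{a + a}{a + 3} = \frac{2 a}{3 + a}$)
$- 42 \left(X{\left(I{\left(\frac{5}{-4} \right)} \right)} + 25\right) = - 42 \left(\frac{2 \cdot 2 \frac{5}{-4}}{3 + 2 \frac{5}{-4}} + 25\right) = - 42 \left(\frac{2 \cdot 2 \cdot 5 \left(- \frac{1}{4}\right)}{3 + 2 \cdot 5 \left(- \frac{1}{4}\right)} + 25\right) = - 42 \left(\frac{2 \cdot 2 \left(- \frac{5}{4}\right)}{3 + 2 \left(- \frac{5}{4}\right)} + 25\right) = - 42 \left(2 \left(- \frac{5}{2}\right) \frac{1}{3 - \frac{5}{2}} + 25\right) = - 42 \left(2 \left(- \frac{5}{2}\right) \frac{1}{\frac{1}{2}} + 25\right) = - 42 \left(2 \left(- \frac{5}{2}\right) 2 + 25\right) = - 42 \left(-10 + 25\right) = \left(-42\right) 15 = -630$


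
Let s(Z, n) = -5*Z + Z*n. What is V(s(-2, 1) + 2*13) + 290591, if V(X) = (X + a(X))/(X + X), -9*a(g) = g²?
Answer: 5230613/18 ≈ 2.9059e+5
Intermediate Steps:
a(g) = -g²/9
V(X) = (X - X²/9)/(2*X) (V(X) = (X - X²/9)/(X + X) = (X - X²/9)/((2*X)) = (X - X²/9)*(1/(2*X)) = (X - X²/9)/(2*X))
V(s(-2, 1) + 2*13) + 290591 = (½ - (-2*(-5 + 1) + 2*13)/18) + 290591 = (½ - (-2*(-4) + 26)/18) + 290591 = (½ - (8 + 26)/18) + 290591 = (½ - 1/18*34) + 290591 = (½ - 17/9) + 290591 = -25/18 + 290591 = 5230613/18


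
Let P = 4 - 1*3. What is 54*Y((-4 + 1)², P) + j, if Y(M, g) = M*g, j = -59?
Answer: 427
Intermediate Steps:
P = 1 (P = 4 - 3 = 1)
54*Y((-4 + 1)², P) + j = 54*((-4 + 1)²*1) - 59 = 54*((-3)²*1) - 59 = 54*(9*1) - 59 = 54*9 - 59 = 486 - 59 = 427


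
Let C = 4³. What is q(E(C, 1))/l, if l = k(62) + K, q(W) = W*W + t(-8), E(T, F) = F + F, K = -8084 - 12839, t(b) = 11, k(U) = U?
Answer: -15/20861 ≈ -0.00071905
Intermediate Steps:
C = 64
K = -20923
E(T, F) = 2*F
q(W) = 11 + W² (q(W) = W*W + 11 = W² + 11 = 11 + W²)
l = -20861 (l = 62 - 20923 = -20861)
q(E(C, 1))/l = (11 + (2*1)²)/(-20861) = (11 + 2²)*(-1/20861) = (11 + 4)*(-1/20861) = 15*(-1/20861) = -15/20861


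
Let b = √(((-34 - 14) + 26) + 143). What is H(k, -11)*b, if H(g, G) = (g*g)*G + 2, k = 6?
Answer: -4334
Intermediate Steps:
H(g, G) = 2 + G*g² (H(g, G) = g²*G + 2 = G*g² + 2 = 2 + G*g²)
b = 11 (b = √((-48 + 26) + 143) = √(-22 + 143) = √121 = 11)
H(k, -11)*b = (2 - 11*6²)*11 = (2 - 11*36)*11 = (2 - 396)*11 = -394*11 = -4334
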